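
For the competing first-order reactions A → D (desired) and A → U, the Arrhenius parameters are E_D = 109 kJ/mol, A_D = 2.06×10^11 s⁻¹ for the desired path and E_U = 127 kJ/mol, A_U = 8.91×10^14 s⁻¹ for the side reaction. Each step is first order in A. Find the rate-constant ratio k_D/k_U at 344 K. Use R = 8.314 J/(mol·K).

0.125

With equal orders, S_{D/U} = k_D/k_U = (A_D/A_U)·exp[(E_U−E_D)/(RT)].
(E_U−E_D)/(RT) = (127−109)×10³/(8.314×344) = 18000/2860 = 6.294.
k_D/k_U = (2.06×10^11/8.91×10^14)·exp(6.294) = 2.312×10^-4 × 541.1 = 0.125.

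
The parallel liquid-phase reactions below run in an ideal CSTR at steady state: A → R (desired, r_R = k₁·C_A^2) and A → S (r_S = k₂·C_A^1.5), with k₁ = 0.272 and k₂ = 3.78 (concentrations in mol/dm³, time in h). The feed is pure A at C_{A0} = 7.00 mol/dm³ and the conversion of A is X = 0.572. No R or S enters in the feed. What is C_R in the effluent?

Exit C_A = C_{A0}(1−X) = 7.00×0.428 = 2.996 mol/dm³.
In a CSTR the entire volume is at exit conditions, so r_R = 0.272×2.996^2 = 2.441 and r_S = 3.78×2.996^1.5 = 19.60.
Fraction of consumed A going to R: r_R/(r_R+r_S) = 0.1108.
C_R = 0.1108·C_{A0}·X = 0.1108×7.00×0.572 = 0.443 mol/dm³.

0.443 mol/dm³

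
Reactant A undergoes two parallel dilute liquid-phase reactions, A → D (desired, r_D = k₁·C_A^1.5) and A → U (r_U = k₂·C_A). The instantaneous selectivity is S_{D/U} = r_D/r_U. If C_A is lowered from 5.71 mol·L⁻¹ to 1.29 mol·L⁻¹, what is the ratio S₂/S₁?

S_{D/U} = (k₁/k₂)·C_A^0.5, so S₂/S₁ = (C_{A,2}/C_{A,1})^0.5.
= (1.29/5.71)^0.5 = (0.2259)^0.5 = 0.475.

0.475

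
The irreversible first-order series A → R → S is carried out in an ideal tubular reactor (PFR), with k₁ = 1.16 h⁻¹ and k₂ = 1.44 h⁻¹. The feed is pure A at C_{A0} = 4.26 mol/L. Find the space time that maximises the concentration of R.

0.772 h

For first-order series the maximum of C_R occurs at τ_opt = ln(k₂/k₁)/(k₂−k₁).
= ln(1.44/1.16)/(1.44−1.16) = ln(1.241)/0.2800 = 0.2162/0.2800 = 0.772 h.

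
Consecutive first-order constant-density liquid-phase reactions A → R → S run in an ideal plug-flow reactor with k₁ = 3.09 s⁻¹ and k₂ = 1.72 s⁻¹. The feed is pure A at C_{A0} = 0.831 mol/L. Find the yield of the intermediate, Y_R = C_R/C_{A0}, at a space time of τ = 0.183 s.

0.365

For first-order series with pure A initially, C_R(τ) = k₁C_{A0}/(k₂−k₁)·(e^(−k₁τ) − e^(−k₂τ)).
e^(−k₁τ) = e^(−3.09×0.183) = e^(−0.5655) = 0.5681; e^(−k₂τ) = e^(−0.3148) = 0.7300.
C_R = 3.09×0.831/(1.72−3.09) × (0.5681−0.7300) = (-1.874)×(-0.1619) = 0.3034 mol/L.
Y_R = C_R/C_{A0} = 0.3034/0.831 = 0.365.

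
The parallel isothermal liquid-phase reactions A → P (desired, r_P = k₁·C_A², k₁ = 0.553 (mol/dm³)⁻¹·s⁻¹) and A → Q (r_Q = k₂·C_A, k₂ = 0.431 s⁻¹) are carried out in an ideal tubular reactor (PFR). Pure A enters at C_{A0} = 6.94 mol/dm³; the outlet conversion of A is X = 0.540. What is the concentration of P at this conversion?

C_A = C_{A0}(1−X) = 3.192 mol/dm³.
Along a PFR/batch, dC_Q/dC_A = −r_Q/(r_P+r_Q) = −k₂/(k₂+k₁·C_A).
Integrating from C_{A0} to C_A: C_Q = (0.431/0.553)·ln[(0.431+0.553·6.94)/(0.431+0.553·3.19)] = 0.7794·ln(4.269/2.196) = 0.5179 mol/dm³.
Then C_P = (C_{A0}−C_A) − C_Q = 3.748 − 0.5179 = 3.230 mol/dm³.

3.23 mol/dm³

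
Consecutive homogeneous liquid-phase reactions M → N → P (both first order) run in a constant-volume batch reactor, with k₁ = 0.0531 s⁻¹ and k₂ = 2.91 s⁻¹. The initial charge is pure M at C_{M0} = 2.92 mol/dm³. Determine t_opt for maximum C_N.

1.40 s

Setting dC_N/dt = 0 gives t_opt = ln(k₂/k₁)/(k₂−k₁).
= ln(2.91/0.0531)/(2.91−0.0531) = ln(54.80)/2.857 = 4.004/2.857 = 1.40 s.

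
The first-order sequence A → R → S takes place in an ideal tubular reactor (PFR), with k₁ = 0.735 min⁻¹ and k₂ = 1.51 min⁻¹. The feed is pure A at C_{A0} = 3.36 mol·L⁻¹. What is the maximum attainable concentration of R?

0.826 mol·L⁻¹

For a first-order series the maximum intermediate yield is C_{R,max}/C_{A0} = (k₁/k₂)^[k₂/(k₂−k₁)].
= (0.735/1.51)^(1.51/(1.51−0.735)) = (0.4868)^(1.948) = 0.2459.
C_{R,max} = 0.2459×3.36 = 0.826 mol·L⁻¹.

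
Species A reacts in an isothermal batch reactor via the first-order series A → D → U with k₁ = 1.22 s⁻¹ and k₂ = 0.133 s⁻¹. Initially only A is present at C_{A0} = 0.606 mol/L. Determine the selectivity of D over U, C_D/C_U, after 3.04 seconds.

2.84

The intermediate concentration in a first-order A→B→C sequence is C_D = k₁C_{A0}(e^(−k₁t) − e^(−k₂t))/(k₂−k₁).
e^(−k₁t) = e^(−1.22×3.04) = e^(−3.709) = 0.02451; e^(−k₂t) = e^(−0.4043) = 0.6674.
C_D = 1.22×0.606/(0.133−1.22) × (0.02451−0.6674) = (-0.6801)×(-0.6429) = 0.4373 mol/L.
C_A = C_{A0}e^(−k₁t) = 0.01485 mol/L, so C_U = C_{A0}−C_A−C_D = 0.1539 mol/L; C_D/C_U = 2.84.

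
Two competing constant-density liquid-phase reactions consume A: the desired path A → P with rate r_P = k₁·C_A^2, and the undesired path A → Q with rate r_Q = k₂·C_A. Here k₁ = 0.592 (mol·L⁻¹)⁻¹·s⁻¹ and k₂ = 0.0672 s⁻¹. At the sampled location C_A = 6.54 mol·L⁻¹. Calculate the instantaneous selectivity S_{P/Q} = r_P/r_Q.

57.6

S_{P/Q} = r_P/r_Q = (k₁·C_A^2)/(k₂·C_A) = (k₁/k₂)·C_A.
= (0.592×6.540^2) / (0.0672×6.540) = 25.32/0.4395 = 57.6.
Since the desired path is higher order in A, keeping C_A high (PFR or concentrated feed) favours P.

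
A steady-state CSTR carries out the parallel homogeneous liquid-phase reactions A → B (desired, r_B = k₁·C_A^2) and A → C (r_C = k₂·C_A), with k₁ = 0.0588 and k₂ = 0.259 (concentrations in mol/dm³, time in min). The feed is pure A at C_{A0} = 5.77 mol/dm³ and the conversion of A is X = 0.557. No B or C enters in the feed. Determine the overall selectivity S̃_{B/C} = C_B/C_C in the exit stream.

Exit C_A = C_{A0}(1−X) = 5.77×0.443 = 2.556 mol/dm³.
A CSTR operates uniformly at the exit composition, giving r_B = 0.3842 and r_C = 0.6620 (each k·C_A^n at C_A = 2.556).
Overall selectivity = C_B/C_C = r_Bτ/(r_Cτ) = r_B/r_C = 0.580.

0.580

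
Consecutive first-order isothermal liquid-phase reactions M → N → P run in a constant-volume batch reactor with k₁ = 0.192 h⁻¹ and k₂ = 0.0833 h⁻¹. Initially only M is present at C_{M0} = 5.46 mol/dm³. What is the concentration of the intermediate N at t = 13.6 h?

2.40 mol/dm³

For first-order series with pure M initially, C_N(t) = k₁C_{M0}/(k₂−k₁)·(e^(−k₁t) − e^(−k₂t)).
e^(−k₁t) = e^(−0.192×13.6) = e^(−2.611) = 0.07345; e^(−k₂t) = e^(−1.133) = 0.3221.
C_N = 0.192×5.46/(0.0833−0.192) × (0.07345−0.3221) = (-9.644)×(-0.2487) = 2.398 mol/dm³.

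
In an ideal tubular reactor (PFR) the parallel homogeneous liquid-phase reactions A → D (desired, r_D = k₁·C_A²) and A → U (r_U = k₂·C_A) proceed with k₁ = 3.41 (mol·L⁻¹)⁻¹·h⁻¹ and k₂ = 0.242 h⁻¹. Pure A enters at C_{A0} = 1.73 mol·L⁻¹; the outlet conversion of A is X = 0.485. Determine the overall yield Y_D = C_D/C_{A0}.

0.459

C_A = C_{A0}(1−X) = 0.8910 mol·L⁻¹.
Along a PFR/batch, dC_U/dC_A = −r_U/(r_D+r_U) = −k₂/(k₂+k₁·C_A).
Integrating from C_{A0} to C_A: C_U = (0.242/3.41)·ln[(0.242+3.41·1.73)/(0.242+3.41·0.891)] = 0.07097·ln(6.141/3.280) = 0.04451 mol·L⁻¹.
Then C_D = (C_{A0}−C_A) − C_U = 0.8390 − 0.04451 = 0.7945 mol·L⁻¹.
Y_D = C_D/C_{A0} = 0.7945/1.73 = 0.459.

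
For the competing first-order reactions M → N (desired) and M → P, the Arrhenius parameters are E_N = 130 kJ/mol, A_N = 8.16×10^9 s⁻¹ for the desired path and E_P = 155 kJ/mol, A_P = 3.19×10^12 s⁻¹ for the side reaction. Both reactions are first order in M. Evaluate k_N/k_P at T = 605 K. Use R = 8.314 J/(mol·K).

0.368

k_N/k_P = (A_N/A_P)·exp[−(E_N−E_P)/(RT)] = (A_N/A_P)·exp[(E_P−E_N)/(RT)].
(E_P−E_N)/(RT) = (155−130)×10³/(8.314×605) = 25000/5030 = 4.970.
k_N/k_P = (8.16×10^9/3.19×10^12)·exp(4.970) = 0.002558 × 144.1 = 0.368.
Since E_N < E_P, lowering the temperature improves selectivity toward N.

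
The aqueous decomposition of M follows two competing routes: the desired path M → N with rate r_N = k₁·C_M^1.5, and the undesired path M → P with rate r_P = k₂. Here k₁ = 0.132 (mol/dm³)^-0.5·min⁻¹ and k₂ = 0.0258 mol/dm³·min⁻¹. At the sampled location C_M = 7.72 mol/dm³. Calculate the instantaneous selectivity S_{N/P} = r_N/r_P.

S_{N/P} = r_N/r_P = (k₁·C_M^1.5)/(k₂) = (k₁/k₂)·C_M^1.5.
= (0.132×7.720^1.5) / (0.0258) = 2.831/0.02580 = 110.
Since the desired path is higher order in M, keeping C_M high (PFR or concentrated feed) favours N.

110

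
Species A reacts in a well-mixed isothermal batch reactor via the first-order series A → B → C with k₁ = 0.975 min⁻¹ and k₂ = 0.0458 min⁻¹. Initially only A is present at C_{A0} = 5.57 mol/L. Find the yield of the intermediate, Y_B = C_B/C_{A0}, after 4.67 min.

0.836

For first-order series with pure A initially, C_B(t) = k₁C_{A0}/(k₂−k₁)·(e^(−k₁t) − e^(−k₂t)).
e^(−k₁t) = e^(−0.975×4.67) = e^(−4.553) = 0.01053; e^(−k₂t) = e^(−0.2139) = 0.8074.
C_B = 0.975×5.57/(0.0458−0.975) × (0.01053−0.8074) = (-5.845)×(-0.7969) = 4.658 mol/L.
Y_B = C_B/C_{A0} = 4.658/5.57 = 0.836.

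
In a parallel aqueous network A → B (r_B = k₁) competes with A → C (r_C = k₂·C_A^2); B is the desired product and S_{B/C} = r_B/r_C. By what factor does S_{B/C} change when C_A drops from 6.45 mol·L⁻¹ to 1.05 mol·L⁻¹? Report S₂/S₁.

S_{B/C} = (k₁/k₂)·C_A^-2, so S₂/S₁ = (C_{A,2}/C_{A,1})^-2.
= (1.05/6.45)^(-2) = (0.1628)^(-2) = 37.7.
Selectivity toward B rises as C_A falls — low-concentration operation is favoured.

37.7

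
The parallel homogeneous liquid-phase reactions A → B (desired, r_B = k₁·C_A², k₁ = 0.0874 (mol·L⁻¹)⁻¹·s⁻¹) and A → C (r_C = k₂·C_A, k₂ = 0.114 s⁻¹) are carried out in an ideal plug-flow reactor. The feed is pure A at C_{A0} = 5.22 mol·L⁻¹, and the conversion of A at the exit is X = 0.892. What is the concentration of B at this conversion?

C_A = C_{A0}(1−X) = 0.5638 mol·L⁻¹.
Along a PFR/batch, dC_C/dC_A = −r_C/(r_B+r_C) = −k₂/(k₂+k₁·C_A).
Integrating from C_{A0} to C_A: C_C = (0.114/0.0874)·ln[(0.114+0.0874·5.22)/(0.114+0.0874·0.564)] = 1.304·ln(0.5702/0.1633) = 1.631 mol·L⁻¹.
Then C_B = (C_{A0}−C_A) − C_C = 4.656 − 1.631 = 3.025 mol·L⁻¹.

3.03 mol·L⁻¹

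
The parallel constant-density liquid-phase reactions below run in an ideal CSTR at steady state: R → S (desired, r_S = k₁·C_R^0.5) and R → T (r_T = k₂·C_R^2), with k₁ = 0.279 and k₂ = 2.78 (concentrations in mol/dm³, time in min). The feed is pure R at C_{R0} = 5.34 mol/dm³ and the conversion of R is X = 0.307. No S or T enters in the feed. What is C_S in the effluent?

0.0228 mol/dm³

Exit C_R = C_{R0}(1−X) = 5.34×0.693 = 3.701 mol/dm³.
In a CSTR the entire volume is at exit conditions, so r_S = 0.279×3.701^0.5 = 0.5367 and r_T = 2.78×3.701^2 = 38.07.
Fraction of consumed R going to S: r_S/(r_S+r_T) = 0.01390.
C_S = 0.01390·C_{R0}·X = 0.01390×5.34×0.307 = 0.0228 mol/dm³.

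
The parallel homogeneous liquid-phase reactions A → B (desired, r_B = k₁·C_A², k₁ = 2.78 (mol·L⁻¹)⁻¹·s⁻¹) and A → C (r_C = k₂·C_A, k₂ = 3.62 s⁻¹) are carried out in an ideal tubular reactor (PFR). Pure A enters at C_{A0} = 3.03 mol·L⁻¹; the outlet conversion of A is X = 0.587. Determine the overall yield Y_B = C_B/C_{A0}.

C_A = C_{A0}(1−X) = 1.251 mol·L⁻¹.
Along a PFR/batch, dC_C/dC_A = −r_C/(r_B+r_C) = −k₂/(k₂+k₁·C_A).
Integrating from C_{A0} to C_A: C_C = (3.62/2.78)·ln[(3.62+2.78·3.03)/(3.62+2.78·1.25)] = 1.302·ln(12.04/7.099) = 0.6883 mol·L⁻¹.
Then C_B = (C_{A0}−C_A) − C_C = 1.779 − 0.6883 = 1.090 mol·L⁻¹.
Y_B = C_B/C_{A0} = 1.090/3.03 = 0.360.

0.360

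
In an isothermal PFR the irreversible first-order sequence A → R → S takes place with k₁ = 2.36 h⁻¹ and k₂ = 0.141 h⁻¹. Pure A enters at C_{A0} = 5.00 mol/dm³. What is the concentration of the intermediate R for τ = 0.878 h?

For first-order series with pure A initially, C_R(τ) = k₁C_{A0}/(k₂−k₁)·(e^(−k₁τ) − e^(−k₂τ)).
e^(−k₁τ) = e^(−2.36×0.878) = e^(−2.072) = 0.1259; e^(−k₂τ) = e^(−0.1238) = 0.8836.
C_R = 2.36×5.00/(0.141−2.36) × (0.1259−0.8836) = (-5.318)×(-0.7576) = 4.029 mol/dm³.

4.03 mol/dm³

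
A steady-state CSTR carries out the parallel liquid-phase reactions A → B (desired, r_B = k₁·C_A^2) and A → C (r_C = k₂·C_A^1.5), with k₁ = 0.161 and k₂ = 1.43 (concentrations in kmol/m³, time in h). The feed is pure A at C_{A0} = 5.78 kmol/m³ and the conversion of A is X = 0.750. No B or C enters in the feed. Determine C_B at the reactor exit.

0.517 kmol/m³

Exit C_A = C_{A0}(1−X) = 5.78×0.250 = 1.445 kmol/m³.
In a CSTR the entire volume is at exit conditions, so r_B = 0.161×1.445^2 = 0.3362 and r_C = 1.43×1.445^1.5 = 2.484.
Fraction of consumed A going to B: r_B/(r_B+r_C) = 0.1192.
C_B = 0.1192·C_{A0}·X = 0.1192×5.78×0.750 = 0.517 kmol/m³.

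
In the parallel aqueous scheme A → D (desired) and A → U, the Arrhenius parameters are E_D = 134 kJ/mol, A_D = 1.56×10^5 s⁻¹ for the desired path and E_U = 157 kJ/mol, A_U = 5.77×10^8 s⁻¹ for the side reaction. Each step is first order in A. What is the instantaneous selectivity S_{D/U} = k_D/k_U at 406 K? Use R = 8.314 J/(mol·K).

Since both paths have the same order in A, the concentration cancels and S_{D/U} = k_D/k_U = (A_D/A_U)·exp[(E_U−E_D)/(RT)].
(E_U−E_D)/(RT) = (157−134)×10³/(8.314×406) = 23000/3375 = 6.814.
k_D/k_U = (1.56×10^5/5.77×10^8)·exp(6.814) = 2.704×10^-4 × 910.4 = 0.246.
Since E_D < E_U, lowering the temperature improves selectivity toward D.

0.246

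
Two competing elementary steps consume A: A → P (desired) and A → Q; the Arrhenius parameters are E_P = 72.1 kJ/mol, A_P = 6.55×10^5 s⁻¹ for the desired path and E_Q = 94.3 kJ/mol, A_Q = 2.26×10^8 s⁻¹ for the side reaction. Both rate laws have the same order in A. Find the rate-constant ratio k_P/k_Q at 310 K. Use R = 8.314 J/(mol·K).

With equal orders, S_{P/Q} = k_P/k_Q = (A_P/A_Q)·exp[(E_Q−E_P)/(RT)].
(E_Q−E_P)/(RT) = (94.3−72.1)×10³/(8.314×310) = 22200/2577 = 8.614.
k_P/k_Q = (6.55×10^5/2.26×10^8)·exp(8.614) = 0.002898 × 5506 = 16.0.
Since E_P < E_Q, lowering the temperature improves selectivity toward P.

16.0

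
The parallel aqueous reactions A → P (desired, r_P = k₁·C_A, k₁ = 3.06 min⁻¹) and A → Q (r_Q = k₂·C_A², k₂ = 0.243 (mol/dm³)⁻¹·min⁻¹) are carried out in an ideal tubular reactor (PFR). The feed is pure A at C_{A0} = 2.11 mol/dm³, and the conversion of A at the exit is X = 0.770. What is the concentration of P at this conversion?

C_A = C_{A0}(1−X) = 0.4853 mol/dm³.
Along a PFR/batch, dC_P/dC_A = −r_P/(r_P+r_Q) = −k₁/(k₁+k₂·C_A).
Integrating from C_{A0} to C_A: C_P = (3.06/0.243)·ln[(3.06+0.243·2.11)/(3.06+0.243·0.485)] = 12.59·ln(3.573/3.178) = 1.475 mol/dm³.

1.47 mol/dm³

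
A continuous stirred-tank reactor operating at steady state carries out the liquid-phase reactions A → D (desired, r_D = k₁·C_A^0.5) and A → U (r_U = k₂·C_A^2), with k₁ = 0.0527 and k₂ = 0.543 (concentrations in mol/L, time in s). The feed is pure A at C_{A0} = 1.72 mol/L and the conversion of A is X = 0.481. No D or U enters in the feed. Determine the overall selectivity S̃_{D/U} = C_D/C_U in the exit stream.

Exit C_A = C_{A0}(1−X) = 1.72×0.519 = 0.8927 mol/L.
A CSTR operates uniformly at the exit composition, giving r_D = 0.04979 and r_U = 0.4327 (each k·C_A^n at C_A = 0.8927).
Overall selectivity = C_D/C_U = r_Dτ/(r_Uτ) = r_D/r_U = 0.115.

0.115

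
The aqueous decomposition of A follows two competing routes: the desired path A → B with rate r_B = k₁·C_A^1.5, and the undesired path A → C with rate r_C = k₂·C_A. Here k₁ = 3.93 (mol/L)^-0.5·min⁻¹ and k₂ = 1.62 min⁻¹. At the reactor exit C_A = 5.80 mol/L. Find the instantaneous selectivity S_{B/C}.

S_{B/C} = r_B/r_C = (k₁·C_A^1.5)/(k₂·C_A) = (k₁/k₂)·C_A^0.5.
= (3.93×5.800^1.5) / (1.62×5.800) = 54.90/9.396 = 5.84.
Since the desired path is higher order in A, keeping C_A high (PFR or concentrated feed) favours B.

5.84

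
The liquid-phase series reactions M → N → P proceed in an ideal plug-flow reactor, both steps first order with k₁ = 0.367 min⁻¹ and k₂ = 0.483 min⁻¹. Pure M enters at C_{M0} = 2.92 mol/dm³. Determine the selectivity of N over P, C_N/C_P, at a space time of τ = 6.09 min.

For first-order series with pure M initially, C_N(τ) = k₁C_{M0}/(k₂−k₁)·(e^(−k₁τ) − e^(−k₂τ)).
e^(−k₁τ) = e^(−0.367×6.09) = e^(−2.235) = 0.1070; e^(−k₂τ) = e^(−2.941) = 0.05279.
C_N = 0.367×2.92/(0.483−0.367) × (0.1070−0.05279) = 9.238×0.05420 = 0.5007 mol/dm³.
C_M = C_{M0}e^(−k₁τ) = 0.3124 mol/dm³, so C_P = C_{M0}−C_M−C_N = 2.107 mol/dm³; C_N/C_P = 0.238.

0.238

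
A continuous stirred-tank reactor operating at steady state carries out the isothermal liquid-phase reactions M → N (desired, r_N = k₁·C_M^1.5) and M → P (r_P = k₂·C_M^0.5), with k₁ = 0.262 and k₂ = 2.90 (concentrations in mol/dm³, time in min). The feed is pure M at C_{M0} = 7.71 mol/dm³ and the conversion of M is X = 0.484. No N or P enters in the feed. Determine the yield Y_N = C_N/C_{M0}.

Exit C_M = C_{M0}(1−X) = 7.71×0.516 = 3.978 mol/dm³.
In a CSTR the entire volume is at exit conditions, so r_N = 0.262×3.978^1.5 = 2.079 and r_P = 2.90×3.978^0.5 = 5.784.
Fraction of consumed M going to N: r_N/(r_N+r_P) = 0.2644.
C_N = 0.2644·C_{M0}·X = 0.2644×7.71×0.484 = 0.987 mol/dm³; Y_N = C_N/C_{M0} = 0.128.

0.128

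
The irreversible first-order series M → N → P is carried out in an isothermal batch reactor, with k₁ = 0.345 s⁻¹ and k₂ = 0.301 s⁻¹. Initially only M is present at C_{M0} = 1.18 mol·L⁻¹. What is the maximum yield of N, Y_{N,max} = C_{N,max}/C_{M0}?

0.393

At the optimum, C_{N,max}/C_{M0} = (k₁/k₂)^[k₂/(k₂−k₁)].
= (0.345/0.301)^(0.301/(0.301−0.345)) = (1.146)^(-6.841) = 0.3932.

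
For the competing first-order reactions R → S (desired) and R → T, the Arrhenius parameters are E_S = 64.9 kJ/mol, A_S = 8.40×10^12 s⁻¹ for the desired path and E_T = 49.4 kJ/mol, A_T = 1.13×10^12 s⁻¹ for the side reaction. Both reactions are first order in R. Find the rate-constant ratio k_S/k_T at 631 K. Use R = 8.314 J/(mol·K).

0.387

With equal orders, S_{S/T} = k_S/k_T = (A_S/A_T)·exp[(E_T−E_S)/(RT)].
(E_T−E_S)/(RT) = (49.4−64.9)×10³/(8.314×631) = -15500/5246 = -2.955.
k_S/k_T = (8.40×10^12/1.13×10^12)·exp(-2.955) = 7.434 × 0.05210 = 0.387.
Since E_S > E_T, raising the temperature improves selectivity toward S.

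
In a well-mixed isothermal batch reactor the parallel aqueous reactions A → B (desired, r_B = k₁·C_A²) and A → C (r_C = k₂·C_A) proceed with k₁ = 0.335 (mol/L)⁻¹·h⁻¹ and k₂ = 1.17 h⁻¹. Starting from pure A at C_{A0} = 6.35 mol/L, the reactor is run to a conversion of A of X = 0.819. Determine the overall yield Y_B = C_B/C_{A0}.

C_A = C_{A0}(1−X) = 1.149 mol/L.
Along a PFR/batch, dC_C/dC_A = −r_C/(r_B+r_C) = −k₂/(k₂+k₁·C_A).
Integrating from C_{A0} to C_A: C_C = (1.17/0.335)·ln[(1.17+0.335·6.35)/(1.17+0.335·1.15)] = 3.493·ln(3.297/1.555) = 2.625 mol/L.
Then C_B = (C_{A0}−C_A) − C_C = 5.201 − 2.625 = 2.576 mol/L.
Y_B = C_B/C_{A0} = 2.576/6.35 = 0.406.

0.406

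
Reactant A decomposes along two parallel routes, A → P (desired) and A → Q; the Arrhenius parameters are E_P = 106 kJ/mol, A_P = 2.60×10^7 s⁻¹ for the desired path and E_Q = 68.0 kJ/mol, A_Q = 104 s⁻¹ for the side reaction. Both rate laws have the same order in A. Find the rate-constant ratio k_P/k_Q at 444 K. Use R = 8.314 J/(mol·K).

With equal orders, S_{P/Q} = k_P/k_Q = (A_P/A_Q)·exp[(E_Q−E_P)/(RT)].
(E_Q−E_P)/(RT) = (68.0−106)×10³/(8.314×444) = -38000/3691 = -10.29.
k_P/k_Q = (2.60×10^7/104)·exp(-10.29) = 2.500×10^5 × 3.383×10^-5 = 8.46.

8.46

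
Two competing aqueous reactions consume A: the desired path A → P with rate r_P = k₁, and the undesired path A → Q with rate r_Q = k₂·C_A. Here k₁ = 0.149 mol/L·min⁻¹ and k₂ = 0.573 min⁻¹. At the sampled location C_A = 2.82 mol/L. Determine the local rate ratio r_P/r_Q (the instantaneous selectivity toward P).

0.0922

S_{P/Q} = r_P/r_Q = (k₁)/(k₂·C_A) = (k₁/k₂)·C_A⁻¹.
= (0.149) / (0.573×2.820) = 0.1490/1.616 = 0.0922.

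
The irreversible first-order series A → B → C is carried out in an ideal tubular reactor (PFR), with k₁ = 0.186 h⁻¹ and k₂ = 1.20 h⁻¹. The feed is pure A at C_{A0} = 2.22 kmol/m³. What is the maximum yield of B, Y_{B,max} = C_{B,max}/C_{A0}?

0.110

Evaluating C_B at τ_opt = ln(k₂/k₁)/(k₂−k₁) gives C_{B,max}/C_{A0} = (k₁/k₂)^[k₂/(k₂−k₁)].
= (0.186/1.20)^(1.20/(1.20−0.186)) = (0.1550)^(1.183) = 0.1101.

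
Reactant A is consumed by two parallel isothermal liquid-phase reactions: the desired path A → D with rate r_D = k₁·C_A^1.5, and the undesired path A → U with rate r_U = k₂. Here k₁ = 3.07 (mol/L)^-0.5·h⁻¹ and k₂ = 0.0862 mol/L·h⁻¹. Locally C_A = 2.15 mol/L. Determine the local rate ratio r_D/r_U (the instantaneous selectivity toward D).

112

S_{D/U} = r_D/r_U = (k₁·C_A^1.5)/(k₂) = (k₁/k₂)·C_A^1.5.
= (3.07×2.150^1.5) / (0.0862) = 9.678/0.08620 = 112.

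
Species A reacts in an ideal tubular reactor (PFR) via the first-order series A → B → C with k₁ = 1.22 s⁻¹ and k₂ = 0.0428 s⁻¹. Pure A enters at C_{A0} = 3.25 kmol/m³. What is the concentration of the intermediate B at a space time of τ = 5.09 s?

The intermediate concentration in a first-order A→B→C sequence is C_B = k₁C_{A0}(e^(−k₁τ) − e^(−k₂τ))/(k₂−k₁).
e^(−k₁τ) = e^(−1.22×5.09) = e^(−6.210) = 0.002010; e^(−k₂τ) = e^(−0.2179) = 0.8042.
C_B = 1.22×3.25/(0.0428−1.22) × (0.002010−0.8042) = (-3.368)×(-0.8022) = 2.702 kmol/m³.

2.70 kmol/m³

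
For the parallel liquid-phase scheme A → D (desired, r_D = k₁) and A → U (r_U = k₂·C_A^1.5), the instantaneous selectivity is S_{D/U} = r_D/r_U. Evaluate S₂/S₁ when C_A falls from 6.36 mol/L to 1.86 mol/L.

6.32

S_{D/U} = (k₁/k₂)·C_A^-1.5, so S₂/S₁ = (C_{A,2}/C_{A,1})^-1.5.
= (1.86/6.36)^(-1.5) = (0.2925)^(-1.5) = 6.32.
Selectivity toward D rises as C_A falls — low-concentration operation is favoured.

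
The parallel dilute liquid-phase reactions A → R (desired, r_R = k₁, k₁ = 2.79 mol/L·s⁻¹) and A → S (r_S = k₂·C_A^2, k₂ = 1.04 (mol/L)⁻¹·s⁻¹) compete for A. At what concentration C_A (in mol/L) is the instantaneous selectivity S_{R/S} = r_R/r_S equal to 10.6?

0.503 mol/L

S_{R/S} = (k₁/k₂)·C_A^-2 ⇒ C_A = (S·k₂/k₁)^(-0.5).
= (10.6×1.04/2.79)^(-0.5) = (3.951)^(-0.5) = 0.503 mol/L.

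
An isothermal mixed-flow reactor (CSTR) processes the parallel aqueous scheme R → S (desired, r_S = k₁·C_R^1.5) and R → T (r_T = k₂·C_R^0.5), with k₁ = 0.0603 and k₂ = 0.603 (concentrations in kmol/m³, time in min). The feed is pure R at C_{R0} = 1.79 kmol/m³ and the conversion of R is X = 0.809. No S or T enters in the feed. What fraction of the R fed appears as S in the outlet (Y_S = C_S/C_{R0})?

0.0267

Exit C_R = C_{R0}(1−X) = 1.79×0.191 = 0.3419 kmol/m³.
In a CSTR the entire volume is at exit conditions, so r_S = 0.0603×0.3419^1.5 = 0.01205 and r_T = 0.603×0.3419^0.5 = 0.3526.
Fraction of consumed R going to S: r_S/(r_S+r_T) = 0.03306.
C_S = 0.03306·C_{R0}·X = 0.03306×1.79×0.809 = 0.0479 kmol/m³; Y_S = C_S/C_{R0} = 0.0267.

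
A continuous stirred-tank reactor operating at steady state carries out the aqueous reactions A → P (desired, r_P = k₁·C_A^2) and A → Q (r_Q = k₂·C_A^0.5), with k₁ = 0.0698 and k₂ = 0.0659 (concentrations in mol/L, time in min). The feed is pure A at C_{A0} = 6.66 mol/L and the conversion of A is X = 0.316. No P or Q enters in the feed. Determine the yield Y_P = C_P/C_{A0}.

0.288

Exit C_A = C_{A0}(1−X) = 6.66×0.684 = 4.555 mol/L.
In a CSTR the entire volume is at exit conditions, so r_P = 0.0698×4.555^2 = 1.448 and r_Q = 0.0659×4.555^0.5 = 0.1407.
Fraction of consumed A going to P: r_P/(r_P+r_Q) = 0.9115.
C_P = 0.9115·C_{A0}·X = 0.9115×6.66×0.316 = 1.92 mol/L; Y_P = C_P/C_{A0} = 0.288.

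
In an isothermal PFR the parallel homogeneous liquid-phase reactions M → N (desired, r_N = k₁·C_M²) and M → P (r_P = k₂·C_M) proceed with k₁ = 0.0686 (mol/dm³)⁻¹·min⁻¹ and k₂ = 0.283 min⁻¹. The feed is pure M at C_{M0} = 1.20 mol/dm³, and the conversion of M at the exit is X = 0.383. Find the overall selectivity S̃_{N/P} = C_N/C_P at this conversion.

C_M = C_{M0}(1−X) = 0.7404 mol/dm³.
Along a PFR/batch, dC_P/dC_M = −r_P/(r_N+r_P) = −k₂/(k₂+k₁·C_M).
Integrating from C_{M0} to C_M: C_P = (0.283/0.0686)·ln[(0.283+0.0686·1.20)/(0.283+0.0686·0.740)] = 4.125·ln(0.3653/0.3338) = 0.3723 mol/dm³.
Then C_N = (C_{M0}−C_M) − C_P = 0.4596 − 0.3723 = 0.08726 mol/dm³.
S̃_{N/P} = C_N/C_P = 0.08726/0.3723 = 0.234.

0.234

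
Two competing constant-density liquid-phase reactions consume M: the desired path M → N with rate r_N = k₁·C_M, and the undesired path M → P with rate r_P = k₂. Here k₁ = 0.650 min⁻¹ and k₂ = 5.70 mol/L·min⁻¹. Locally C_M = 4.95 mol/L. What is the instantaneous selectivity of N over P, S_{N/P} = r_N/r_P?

0.564

S_{N/P} = r_N/r_P = (k₁·C_M)/(k₂) = (k₁/k₂)·C_M.
= (0.650×4.950) / (5.70) = 3.218/5.700 = 0.564.
Since the desired path is higher order in M, keeping C_M high (PFR or concentrated feed) favours N.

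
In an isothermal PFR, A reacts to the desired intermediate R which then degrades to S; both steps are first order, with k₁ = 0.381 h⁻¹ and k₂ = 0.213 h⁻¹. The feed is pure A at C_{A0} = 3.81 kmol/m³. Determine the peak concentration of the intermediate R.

For a first-order series the maximum intermediate yield is C_{R,max}/C_{A0} = (k₁/k₂)^[k₂/(k₂−k₁)].
= (0.381/0.213)^(0.213/(0.213−0.381)) = (1.789)^(-1.268) = 0.4784.
C_{R,max} = 0.4784×3.81 = 1.82 kmol/m³.

1.82 kmol/m³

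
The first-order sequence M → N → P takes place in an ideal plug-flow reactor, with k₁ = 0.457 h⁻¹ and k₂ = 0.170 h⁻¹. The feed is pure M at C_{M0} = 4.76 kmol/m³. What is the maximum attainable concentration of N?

2.65 kmol/m³

At the optimum, C_{N,max}/C_{M0} = (k₁/k₂)^[k₂/(k₂−k₁)].
= (0.457/0.170)^(0.170/(0.170−0.457)) = (2.688)^(-0.5923) = 0.5567.
C_{N,max} = 0.5567×4.76 = 2.65 kmol/m³.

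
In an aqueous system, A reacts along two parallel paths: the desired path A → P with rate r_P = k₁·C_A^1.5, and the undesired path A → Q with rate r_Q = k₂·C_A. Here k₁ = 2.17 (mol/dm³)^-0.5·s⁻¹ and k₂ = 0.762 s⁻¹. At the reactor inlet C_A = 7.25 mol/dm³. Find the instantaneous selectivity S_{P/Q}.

7.67

S_{P/Q} = r_P/r_Q = (k₁·C_A^1.5)/(k₂·C_A) = (k₁/k₂)·C_A^0.5.
= (2.17×7.250^1.5) / (0.762×7.250) = 42.36/5.524 = 7.67.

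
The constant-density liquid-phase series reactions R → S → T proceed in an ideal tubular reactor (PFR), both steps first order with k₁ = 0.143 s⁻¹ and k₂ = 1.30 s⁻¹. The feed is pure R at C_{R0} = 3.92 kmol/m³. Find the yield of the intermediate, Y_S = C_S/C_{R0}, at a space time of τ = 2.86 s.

The intermediate concentration in a first-order A→B→C sequence is C_S = k₁C_{R0}(e^(−k₁τ) − e^(−k₂τ))/(k₂−k₁).
e^(−k₁τ) = e^(−0.143×2.86) = e^(−0.4090) = 0.6643; e^(−k₂τ) = e^(−3.718) = 0.02428.
C_S = 0.143×3.92/(1.30−0.143) × (0.6643−0.02428) = 0.4845×0.6400 = 0.3101 kmol/m³.
Y_S = C_S/C_{R0} = 0.3101/3.92 = 0.0791.

0.0791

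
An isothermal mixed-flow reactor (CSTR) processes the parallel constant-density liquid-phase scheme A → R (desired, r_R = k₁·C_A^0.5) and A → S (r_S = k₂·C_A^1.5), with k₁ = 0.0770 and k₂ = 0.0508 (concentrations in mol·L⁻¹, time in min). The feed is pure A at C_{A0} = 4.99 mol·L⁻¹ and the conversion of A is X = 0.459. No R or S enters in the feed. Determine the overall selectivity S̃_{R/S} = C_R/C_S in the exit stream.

0.561

Exit C_A = C_{A0}(1−X) = 4.99×0.541 = 2.700 mol·L⁻¹.
In a CSTR the entire volume is at exit conditions, so r_R = 0.0770×2.700^0.5 = 0.1265 and r_S = 0.0508×2.700^1.5 = 0.2253.
Overall selectivity = C_R/C_S = r_Rτ/(r_Sτ) = r_R/r_S = 0.561.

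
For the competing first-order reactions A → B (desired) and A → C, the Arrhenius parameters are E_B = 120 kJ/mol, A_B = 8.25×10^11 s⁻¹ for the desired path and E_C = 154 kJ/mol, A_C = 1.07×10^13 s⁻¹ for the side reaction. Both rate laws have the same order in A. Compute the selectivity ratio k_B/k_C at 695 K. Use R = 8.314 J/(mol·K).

Since both paths have the same order in A, the concentration cancels and S_{B/C} = k_B/k_C = (A_B/A_C)·exp[(E_C−E_B)/(RT)].
(E_C−E_B)/(RT) = (154−120)×10³/(8.314×695) = 34000/5778 = 5.884.
k_B/k_C = (8.25×10^11/1.07×10^13)·exp(5.884) = 0.07710 × 359.3 = 27.7.
Since E_B < E_C, lowering the temperature improves selectivity toward B.

27.7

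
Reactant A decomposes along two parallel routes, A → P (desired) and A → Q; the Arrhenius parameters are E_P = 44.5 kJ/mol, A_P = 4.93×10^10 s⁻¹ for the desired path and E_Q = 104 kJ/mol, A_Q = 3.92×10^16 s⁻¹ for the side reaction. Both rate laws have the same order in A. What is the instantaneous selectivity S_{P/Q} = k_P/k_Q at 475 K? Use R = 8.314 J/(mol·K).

With equal orders, S_{P/Q} = k_P/k_Q = (A_P/A_Q)·exp[(E_Q−E_P)/(RT)].
(E_Q−E_P)/(RT) = (104−44.5)×10³/(8.314×475) = 59500/3949 = 15.07.
k_P/k_Q = (4.93×10^10/3.92×10^16)·exp(15.07) = 1.258×10^-6 × 3.494×10^6 = 4.39.

4.39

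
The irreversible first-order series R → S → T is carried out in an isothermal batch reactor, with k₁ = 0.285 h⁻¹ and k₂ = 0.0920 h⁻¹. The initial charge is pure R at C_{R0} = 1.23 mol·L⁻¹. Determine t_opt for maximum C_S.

The intermediate peaks when r₁ = r₂, i.e. k₁e^(−k₁t) = k₂e^(−k₂t), giving t_opt = ln(k₂/k₁)/(k₂−k₁).
= ln(0.0920/0.285)/(0.0920−0.285) = ln(0.3228)/-0.1930 = -1.131/-0.1930 = 5.86 h.

5.86 h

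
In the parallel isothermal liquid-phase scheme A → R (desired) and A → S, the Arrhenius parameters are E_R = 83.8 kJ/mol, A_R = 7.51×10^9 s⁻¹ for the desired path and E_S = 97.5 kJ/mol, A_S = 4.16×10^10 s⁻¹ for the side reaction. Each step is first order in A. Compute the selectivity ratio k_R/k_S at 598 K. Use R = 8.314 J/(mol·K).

2.84

k_R/k_S = (A_R/A_S)·exp[−(E_R−E_S)/(RT)] = (A_R/A_S)·exp[(E_S−E_R)/(RT)].
(E_S−E_R)/(RT) = (97.5−83.8)×10³/(8.314×598) = 13700/4972 = 2.756.
k_R/k_S = (7.51×10^9/4.16×10^10)·exp(2.756) = 0.1805 × 15.73 = 2.84.
Since E_R < E_S, lowering the temperature improves selectivity toward R.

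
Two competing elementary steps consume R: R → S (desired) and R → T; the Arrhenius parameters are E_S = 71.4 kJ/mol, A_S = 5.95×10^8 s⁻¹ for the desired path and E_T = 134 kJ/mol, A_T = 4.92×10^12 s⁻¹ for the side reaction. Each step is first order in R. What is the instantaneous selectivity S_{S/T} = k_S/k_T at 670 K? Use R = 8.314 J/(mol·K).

9.19

k_S/k_T = (A_S/A_T)·exp[−(E_S−E_T)/(RT)] = (A_S/A_T)·exp[(E_T−E_S)/(RT)].
(E_T−E_S)/(RT) = (134−71.4)×10³/(8.314×670) = 62600/5570 = 11.24.
k_S/k_T = (5.95×10^8/4.92×10^12)·exp(11.24) = 1.209×10^-4 × 75964 = 9.19.
Since E_S < E_T, lowering the temperature improves selectivity toward S.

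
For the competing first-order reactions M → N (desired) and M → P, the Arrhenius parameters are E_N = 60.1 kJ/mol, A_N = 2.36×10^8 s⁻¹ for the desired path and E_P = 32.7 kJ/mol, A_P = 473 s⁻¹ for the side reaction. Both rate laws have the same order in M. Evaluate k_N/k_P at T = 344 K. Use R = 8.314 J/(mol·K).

34.5

With equal orders, S_{N/P} = k_N/k_P = (A_N/A_P)·exp[(E_P−E_N)/(RT)].
(E_P−E_N)/(RT) = (32.7−60.1)×10³/(8.314×344) = -27400/2860 = -9.580.
k_N/k_P = (2.36×10^8/473)·exp(-9.580) = 4.989×10^5 × 6.907×10^-5 = 34.5.
Since E_N > E_P, raising the temperature improves selectivity toward N.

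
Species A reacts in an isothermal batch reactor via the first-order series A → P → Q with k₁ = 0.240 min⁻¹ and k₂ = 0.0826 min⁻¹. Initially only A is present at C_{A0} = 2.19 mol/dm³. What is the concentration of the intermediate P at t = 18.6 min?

0.680 mol/dm³

The intermediate concentration in a first-order A→B→C sequence is C_P = k₁C_{A0}(e^(−k₁t) − e^(−k₂t))/(k₂−k₁).
e^(−k₁t) = e^(−0.240×18.6) = e^(−4.464) = 0.01152; e^(−k₂t) = e^(−1.536) = 0.2152.
C_P = 0.240×2.19/(0.0826−0.240) × (0.01152−0.2152) = (-3.339)×(-0.2036) = 0.6800 mol/dm³.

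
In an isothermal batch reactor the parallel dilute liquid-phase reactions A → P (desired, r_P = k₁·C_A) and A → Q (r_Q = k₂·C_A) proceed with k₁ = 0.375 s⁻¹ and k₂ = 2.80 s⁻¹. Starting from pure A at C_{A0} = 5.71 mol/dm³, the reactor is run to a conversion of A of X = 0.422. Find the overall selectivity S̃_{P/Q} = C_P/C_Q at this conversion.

0.134

C_A = C_{A0}(1−X) = 3.300 mol/dm³.
Both paths are first order in A, so the instantaneous fraction to P is constant: dC_P/d(−C_A) = k₁/(k₁+k₂) = 0.1181.
C_P = 0.1181·(C_{A0}−C_A) = 0.1181×2.410 = 0.285 mol/dm³.
C_Q = (C_{A0}−C_A)−C_P = 2.125 mol/dm³; S̃_{P/Q} = 0.2846/2.125 = 0.134.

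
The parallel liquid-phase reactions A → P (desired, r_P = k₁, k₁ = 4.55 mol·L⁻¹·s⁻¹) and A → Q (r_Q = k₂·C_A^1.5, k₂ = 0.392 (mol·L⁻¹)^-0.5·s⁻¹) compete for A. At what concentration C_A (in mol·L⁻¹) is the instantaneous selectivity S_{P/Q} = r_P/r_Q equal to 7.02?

S_{P/Q} = (k₁/k₂)·C_A^-1.5 ⇒ C_A = (S·k₂/k₁)^(1/(-1.5)).
= (7.02×0.392/4.55)^(-0.6667) = (0.6048)^(-0.6667) = 1.40 mol·L⁻¹.

1.40 mol·L⁻¹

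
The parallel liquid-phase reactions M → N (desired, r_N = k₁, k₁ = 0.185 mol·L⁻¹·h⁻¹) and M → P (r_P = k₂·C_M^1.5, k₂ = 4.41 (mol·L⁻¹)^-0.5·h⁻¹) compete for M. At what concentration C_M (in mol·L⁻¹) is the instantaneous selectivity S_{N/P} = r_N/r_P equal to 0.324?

0.256 mol·L⁻¹

S_{N/P} = (k₁/k₂)·C_M^-1.5 ⇒ C_M = (S·k₂/k₁)^(1/(-1.5)).
= (0.324×4.41/0.185)^(-0.6667) = (7.723)^(-0.6667) = 0.256 mol·L⁻¹.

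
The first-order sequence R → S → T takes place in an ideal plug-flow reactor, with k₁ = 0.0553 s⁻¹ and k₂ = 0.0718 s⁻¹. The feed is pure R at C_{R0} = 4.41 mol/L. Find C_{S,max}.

At the optimum, C_{S,max}/C_{R0} = (k₁/k₂)^[k₂/(k₂−k₁)].
= (0.0553/0.0718)^(0.0718/(0.0718−0.0553)) = (0.7702)^(4.352) = 0.3210.
C_{S,max} = 0.3210×4.41 = 1.42 mol/L.

1.42 mol/L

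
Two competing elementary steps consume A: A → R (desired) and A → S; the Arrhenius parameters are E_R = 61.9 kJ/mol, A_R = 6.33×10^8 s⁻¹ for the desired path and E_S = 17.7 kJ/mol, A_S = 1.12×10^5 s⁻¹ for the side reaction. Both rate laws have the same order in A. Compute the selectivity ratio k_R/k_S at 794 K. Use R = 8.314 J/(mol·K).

k_R/k_S = (A_R/A_S)·exp[−(E_R−E_S)/(RT)] = (A_R/A_S)·exp[(E_S−E_R)/(RT)].
(E_S−E_R)/(RT) = (17.7−61.9)×10³/(8.314×794) = -44200/6601 = -6.696.
k_R/k_S = (6.33×10^8/1.12×10^5)·exp(-6.696) = 5652 × 0.001236 = 6.99.
Since E_R > E_S, raising the temperature improves selectivity toward R.

6.99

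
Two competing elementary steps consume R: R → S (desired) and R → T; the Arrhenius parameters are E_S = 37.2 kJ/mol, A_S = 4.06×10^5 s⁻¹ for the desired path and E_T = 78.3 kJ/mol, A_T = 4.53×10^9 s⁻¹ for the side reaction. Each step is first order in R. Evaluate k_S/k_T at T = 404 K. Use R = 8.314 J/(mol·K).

18.5

k_S/k_T = (A_S/A_T)·exp[−(E_S−E_T)/(RT)] = (A_S/A_T)·exp[(E_T−E_S)/(RT)].
(E_T−E_S)/(RT) = (78.3−37.2)×10³/(8.314×404) = 41100/3359 = 12.24.
k_S/k_T = (4.06×10^5/4.53×10^9)·exp(12.24) = 8.962×10^-5 × 2.061×10^5 = 18.5.
Since E_S < E_T, lowering the temperature improves selectivity toward S.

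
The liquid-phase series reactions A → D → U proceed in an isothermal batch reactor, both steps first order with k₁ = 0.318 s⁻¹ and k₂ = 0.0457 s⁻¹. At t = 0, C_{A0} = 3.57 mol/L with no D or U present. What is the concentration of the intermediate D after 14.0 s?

Solving the coupled first-order balances gives C_D(t) = [k₁/(k₂−k₁)]·C_{A0}·(e^(−k₁t) − e^(−k₂t)).
e^(−k₁t) = e^(−0.318×14.0) = e^(−4.452) = 0.01166; e^(−k₂t) = e^(−0.6398) = 0.5274.
C_D = 0.318×3.57/(0.0457−0.318) × (0.01166−0.5274) = (-4.169)×(-0.5157) = 2.150 mol/L.

2.15 mol/L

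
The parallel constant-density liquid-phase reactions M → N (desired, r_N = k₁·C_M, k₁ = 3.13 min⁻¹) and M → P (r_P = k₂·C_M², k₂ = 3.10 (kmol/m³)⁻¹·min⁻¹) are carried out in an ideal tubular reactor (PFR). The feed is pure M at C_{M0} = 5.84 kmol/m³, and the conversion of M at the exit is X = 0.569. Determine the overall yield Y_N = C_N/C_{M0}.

0.115

C_M = C_{M0}(1−X) = 2.517 kmol/m³.
Along a PFR/batch, dC_N/dC_M = −r_N/(r_N+r_P) = −k₁/(k₁+k₂·C_M).
Integrating from C_{M0} to C_M: C_N = (3.13/3.10)·ln[(3.13+3.10·5.84)/(3.13+3.10·2.52)] = 1.010·ln(21.23/10.93) = 0.6703 kmol/m³.
Y_N = C_N/C_{M0} = 0.6703/5.84 = 0.115.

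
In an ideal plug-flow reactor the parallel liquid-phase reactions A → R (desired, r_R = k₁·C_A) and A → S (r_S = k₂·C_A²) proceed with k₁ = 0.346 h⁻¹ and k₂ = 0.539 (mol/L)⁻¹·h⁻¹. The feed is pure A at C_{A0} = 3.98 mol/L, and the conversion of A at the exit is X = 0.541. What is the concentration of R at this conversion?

0.403 mol/L

C_A = C_{A0}(1−X) = 1.827 mol/L.
Along a PFR/batch, dC_R/dC_A = −r_R/(r_R+r_S) = −k₁/(k₁+k₂·C_A).
Integrating from C_{A0} to C_A: C_R = (0.346/0.539)·ln[(0.346+0.539·3.98)/(0.346+0.539·1.83)] = 0.6419·ln(2.491/1.331) = 0.4026 mol/L.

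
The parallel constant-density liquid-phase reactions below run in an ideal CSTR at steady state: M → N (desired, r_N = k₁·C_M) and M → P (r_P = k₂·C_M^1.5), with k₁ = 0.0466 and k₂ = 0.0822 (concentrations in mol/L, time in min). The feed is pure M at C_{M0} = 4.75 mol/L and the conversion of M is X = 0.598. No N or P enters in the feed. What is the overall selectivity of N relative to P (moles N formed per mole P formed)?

0.410

Exit C_M = C_{M0}(1−X) = 4.75×0.402 = 1.910 mol/L.
A CSTR operates uniformly at the exit composition, giving r_N = 0.08898 and r_P = 0.2169 (each k·C_M^n at C_M = 1.910).
Overall selectivity = C_N/C_P = r_Nτ/(r_Pτ) = r_N/r_P = 0.410.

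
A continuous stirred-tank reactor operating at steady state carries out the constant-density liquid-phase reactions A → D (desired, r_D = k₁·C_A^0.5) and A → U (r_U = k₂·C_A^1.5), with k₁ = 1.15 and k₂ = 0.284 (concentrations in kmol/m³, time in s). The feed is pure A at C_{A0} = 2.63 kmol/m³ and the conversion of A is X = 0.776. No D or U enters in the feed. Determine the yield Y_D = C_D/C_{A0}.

0.677

Exit C_A = C_{A0}(1−X) = 2.63×0.224 = 0.5891 kmol/m³.
A CSTR operates uniformly at the exit composition, giving r_D = 0.8827 and r_U = 0.1284 (each k·C_A^n at C_A = 0.5891).
Fraction of consumed A going to D: r_D/(r_D+r_U) = 0.8730.
C_D = 0.8730·C_{A0}·X = 0.8730×2.63×0.776 = 1.78 kmol/m³; Y_D = C_D/C_{A0} = 0.677.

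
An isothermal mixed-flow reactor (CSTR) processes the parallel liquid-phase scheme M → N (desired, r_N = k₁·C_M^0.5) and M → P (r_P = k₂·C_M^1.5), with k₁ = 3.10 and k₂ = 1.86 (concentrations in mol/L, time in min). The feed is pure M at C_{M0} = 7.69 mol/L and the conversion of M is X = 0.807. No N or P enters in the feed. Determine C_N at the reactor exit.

Exit C_M = C_{M0}(1−X) = 7.69×0.193 = 1.484 mol/L.
A CSTR operates uniformly at the exit composition, giving r_N = 3.777 and r_P = 3.363 (each k·C_M^n at C_M = 1.484).
Fraction of consumed M going to N: r_N/(r_N+r_P) = 0.5290.
C_N = 0.5290·C_{M0}·X = 0.5290×7.69×0.807 = 3.28 mol/L.

3.28 mol/L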